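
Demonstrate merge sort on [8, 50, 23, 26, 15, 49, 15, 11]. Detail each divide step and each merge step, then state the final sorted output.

Merge sort trace:

Split: [8, 50, 23, 26, 15, 49, 15, 11] -> [8, 50, 23, 26] and [15, 49, 15, 11]
  Split: [8, 50, 23, 26] -> [8, 50] and [23, 26]
    Split: [8, 50] -> [8] and [50]
    Merge: [8] + [50] -> [8, 50]
    Split: [23, 26] -> [23] and [26]
    Merge: [23] + [26] -> [23, 26]
  Merge: [8, 50] + [23, 26] -> [8, 23, 26, 50]
  Split: [15, 49, 15, 11] -> [15, 49] and [15, 11]
    Split: [15, 49] -> [15] and [49]
    Merge: [15] + [49] -> [15, 49]
    Split: [15, 11] -> [15] and [11]
    Merge: [15] + [11] -> [11, 15]
  Merge: [15, 49] + [11, 15] -> [11, 15, 15, 49]
Merge: [8, 23, 26, 50] + [11, 15, 15, 49] -> [8, 11, 15, 15, 23, 26, 49, 50]

Final sorted array: [8, 11, 15, 15, 23, 26, 49, 50]

The merge sort proceeds by recursively splitting the array and merging sorted halves.
After all merges, the sorted array is [8, 11, 15, 15, 23, 26, 49, 50].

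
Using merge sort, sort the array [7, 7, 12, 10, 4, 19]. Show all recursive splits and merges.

Merge sort trace:

Split: [7, 7, 12, 10, 4, 19] -> [7, 7, 12] and [10, 4, 19]
  Split: [7, 7, 12] -> [7] and [7, 12]
    Split: [7, 12] -> [7] and [12]
    Merge: [7] + [12] -> [7, 12]
  Merge: [7] + [7, 12] -> [7, 7, 12]
  Split: [10, 4, 19] -> [10] and [4, 19]
    Split: [4, 19] -> [4] and [19]
    Merge: [4] + [19] -> [4, 19]
  Merge: [10] + [4, 19] -> [4, 10, 19]
Merge: [7, 7, 12] + [4, 10, 19] -> [4, 7, 7, 10, 12, 19]

Final sorted array: [4, 7, 7, 10, 12, 19]

The merge sort proceeds by recursively splitting the array and merging sorted halves.
After all merges, the sorted array is [4, 7, 7, 10, 12, 19].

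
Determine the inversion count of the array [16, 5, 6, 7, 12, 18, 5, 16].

Finding inversions in [16, 5, 6, 7, 12, 18, 5, 16]:

(0, 1): arr[0]=16 > arr[1]=5
(0, 2): arr[0]=16 > arr[2]=6
(0, 3): arr[0]=16 > arr[3]=7
(0, 4): arr[0]=16 > arr[4]=12
(0, 6): arr[0]=16 > arr[6]=5
(2, 6): arr[2]=6 > arr[6]=5
(3, 6): arr[3]=7 > arr[6]=5
(4, 6): arr[4]=12 > arr[6]=5
(5, 6): arr[5]=18 > arr[6]=5
(5, 7): arr[5]=18 > arr[7]=16

Total inversions: 10

The array has 10 inversion(s): (0,1), (0,2), (0,3), (0,4), (0,6), (2,6), (3,6), (4,6), (5,6), (5,7). Each pair (i,j) satisfies i < j and arr[i] > arr[j].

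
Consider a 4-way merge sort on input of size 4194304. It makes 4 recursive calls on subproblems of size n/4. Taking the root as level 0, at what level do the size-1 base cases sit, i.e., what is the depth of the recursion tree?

For divide and conquer with division factor 4:

Problem sizes at each level:
Level 0: 4194304
Level 1: 1048576
Level 2: 262144
Level 3: 65536
Level 4: 16384
Level 5: 4096
Level 6: 1024
Level 7: 256
Level 8: 64
Level 9: 16
Level 10: 4
Level 11: 1

The root is level 0 and the size-1 base case is level 11 (the tree spans levels 0 through 11, i.e. 12 levels counting the root), so the depth is the number of divisions: log_4(4194304) = 11

The recursion tree depth is log_4(4194304) = 11. At each level, the problem size is divided by 4, so it takes 11 divisions to reduce to a base case of size 1. The algorithm makes 4 recursive calls at each level.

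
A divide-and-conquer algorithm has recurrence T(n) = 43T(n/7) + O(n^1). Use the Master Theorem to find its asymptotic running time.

Master Theorem for T(n) = 43T(n/7) + O(n^1):

a = 43, b = 7, c = 1
log_b(a) = log_7(43) = 1.9329

Case 1: c = 1 < log_7(43) = 1.9329
T(n) = O(n^(log_7 43))

For T(n) = 43T(n/7) + O(n^1): log_7(43) = 1.9329. This is Case 1 of the Master Theorem (c < log_b(a), work dominated by leaves), giving O(n^(log_7 43)).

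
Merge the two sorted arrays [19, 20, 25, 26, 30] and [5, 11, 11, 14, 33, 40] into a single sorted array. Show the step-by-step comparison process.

Merging process:

Compare 19 vs 5: take 5 from right. Merged: [5]
Compare 19 vs 11: take 11 from right. Merged: [5, 11]
Compare 19 vs 11: take 11 from right. Merged: [5, 11, 11]
Compare 19 vs 14: take 14 from right. Merged: [5, 11, 11, 14]
Compare 19 vs 33: take 19 from left. Merged: [5, 11, 11, 14, 19]
Compare 20 vs 33: take 20 from left. Merged: [5, 11, 11, 14, 19, 20]
Compare 25 vs 33: take 25 from left. Merged: [5, 11, 11, 14, 19, 20, 25]
Compare 26 vs 33: take 26 from left. Merged: [5, 11, 11, 14, 19, 20, 25, 26]
Compare 30 vs 33: take 30 from left. Merged: [5, 11, 11, 14, 19, 20, 25, 26, 30]
Append remaining from right: [33, 40]. Merged: [5, 11, 11, 14, 19, 20, 25, 26, 30, 33, 40]

Final merged array: [5, 11, 11, 14, 19, 20, 25, 26, 30, 33, 40]
Total comparisons: 9

The merged array is [5, 11, 11, 14, 19, 20, 25, 26, 30, 33, 40], requiring 9 comparisons. The merge step runs in O(n) time where n is the total number of elements.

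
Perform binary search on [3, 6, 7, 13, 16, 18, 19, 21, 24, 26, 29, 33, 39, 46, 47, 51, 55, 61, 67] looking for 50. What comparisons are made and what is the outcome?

Binary search for 50 in [3, 6, 7, 13, 16, 18, 19, 21, 24, 26, 29, 33, 39, 46, 47, 51, 55, 61, 67]:

lo=0, hi=18, mid=9, arr[mid]=26 -> 26 < 50, search right half
lo=10, hi=18, mid=14, arr[mid]=47 -> 47 < 50, search right half
lo=15, hi=18, mid=16, arr[mid]=55 -> 55 > 50, search left half
lo=15, hi=15, mid=15, arr[mid]=51 -> 51 > 50, search left half
lo=15 > hi=14, target 50 not found

Binary search determines that 50 is not in the array after 4 comparisons. The search space was exhausted without finding the target.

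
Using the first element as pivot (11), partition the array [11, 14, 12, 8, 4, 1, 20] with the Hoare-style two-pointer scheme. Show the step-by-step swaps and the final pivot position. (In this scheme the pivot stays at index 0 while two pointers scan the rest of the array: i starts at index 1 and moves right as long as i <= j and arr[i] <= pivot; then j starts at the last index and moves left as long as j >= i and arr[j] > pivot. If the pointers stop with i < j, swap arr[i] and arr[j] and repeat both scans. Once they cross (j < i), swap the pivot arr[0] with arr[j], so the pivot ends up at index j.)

Hoare-style two-pointer partition with pivot = 11:

Initial array: [11, 14, 12, 8, 4, 1, 20]

Pointers start at i = 1, j = 6.
i stops at index 1 (arr[1]=14 > 11), j stops at index 5 (arr[5]=1 <= 11): swap arr[1] and arr[5], array becomes [11, 1, 12, 8, 4, 14, 20]
i stops at index 2 (arr[2]=12 > 11), j stops at index 4 (arr[4]=4 <= 11): swap arr[2] and arr[4], array becomes [11, 1, 4, 8, 12, 14, 20]
i ends at 4, j ends at 3: the pointers have crossed (j < i), so scanning stops.

Swap pivot arr[0] with arr[3] to place pivot at position 3: [8, 1, 4, 11, 12, 14, 20]
Pivot position: 3

After partitioning with pivot 11, the array becomes [8, 1, 4, 11, 12, 14, 20]. The pivot is placed at index 3. All elements to the left of the pivot are <= 11, and all elements to the right are > 11.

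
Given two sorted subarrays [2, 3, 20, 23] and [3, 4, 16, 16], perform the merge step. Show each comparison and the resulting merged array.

Merging process:

Compare 2 vs 3: take 2 from left. Merged: [2]
Compare 3 vs 3: take 3 from left. Merged: [2, 3]
Compare 20 vs 3: take 3 from right. Merged: [2, 3, 3]
Compare 20 vs 4: take 4 from right. Merged: [2, 3, 3, 4]
Compare 20 vs 16: take 16 from right. Merged: [2, 3, 3, 4, 16]
Compare 20 vs 16: take 16 from right. Merged: [2, 3, 3, 4, 16, 16]
Append remaining from left: [20, 23]. Merged: [2, 3, 3, 4, 16, 16, 20, 23]

Final merged array: [2, 3, 3, 4, 16, 16, 20, 23]
Total comparisons: 6

The merged array is [2, 3, 3, 4, 16, 16, 20, 23], requiring 6 comparisons. The merge step runs in O(n) time where n is the total number of elements.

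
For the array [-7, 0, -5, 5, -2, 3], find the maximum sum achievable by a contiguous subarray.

Using Kadane's algorithm on [-7, 0, -5, 5, -2, 3]:

Scanning through the array:
Position 1 (value 0): max_ending_here = 0, max_so_far = 0
Position 2 (value -5): max_ending_here = -5, max_so_far = 0
Position 3 (value 5): max_ending_here = 5, max_so_far = 5
Position 4 (value -2): max_ending_here = 3, max_so_far = 5
Position 5 (value 3): max_ending_here = 6, max_so_far = 6

Maximum subarray: [5, -2, 3]
Maximum sum: 6

The maximum subarray is [5, -2, 3] with sum 6. This subarray runs from index 3 to index 5.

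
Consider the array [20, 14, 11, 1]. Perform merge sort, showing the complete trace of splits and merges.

Merge sort trace:

Split: [20, 14, 11, 1] -> [20, 14] and [11, 1]
  Split: [20, 14] -> [20] and [14]
  Merge: [20] + [14] -> [14, 20]
  Split: [11, 1] -> [11] and [1]
  Merge: [11] + [1] -> [1, 11]
Merge: [14, 20] + [1, 11] -> [1, 11, 14, 20]

Final sorted array: [1, 11, 14, 20]

The merge sort proceeds by recursively splitting the array and merging sorted halves.
After all merges, the sorted array is [1, 11, 14, 20].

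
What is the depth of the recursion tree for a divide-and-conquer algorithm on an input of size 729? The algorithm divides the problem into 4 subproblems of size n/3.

For divide and conquer with division factor 3:

Problem sizes at each level:
Level 0: 729
Level 1: 243
Level 2: 81
Level 3: 27
Level 4: 9
Level 5: 3
Level 6: 1

The root is level 0 and the size-1 base case is level 6 (the tree spans levels 0 through 6, i.e. 7 levels counting the root), so the depth is the number of divisions: log_3(729) = 6

The recursion tree depth is log_3(729) = 6. At each level, the problem size is divided by 3, so it takes 6 divisions to reduce to a base case of size 1. The algorithm makes 4 recursive calls at each level.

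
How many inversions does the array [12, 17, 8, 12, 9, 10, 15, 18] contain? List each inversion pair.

Finding inversions in [12, 17, 8, 12, 9, 10, 15, 18]:

(0, 2): arr[0]=12 > arr[2]=8
(0, 4): arr[0]=12 > arr[4]=9
(0, 5): arr[0]=12 > arr[5]=10
(1, 2): arr[1]=17 > arr[2]=8
(1, 3): arr[1]=17 > arr[3]=12
(1, 4): arr[1]=17 > arr[4]=9
(1, 5): arr[1]=17 > arr[5]=10
(1, 6): arr[1]=17 > arr[6]=15
(3, 4): arr[3]=12 > arr[4]=9
(3, 5): arr[3]=12 > arr[5]=10

Total inversions: 10

The array has 10 inversion(s): (0,2), (0,4), (0,5), (1,2), (1,3), (1,4), (1,5), (1,6), (3,4), (3,5). Each pair (i,j) satisfies i < j and arr[i] > arr[j].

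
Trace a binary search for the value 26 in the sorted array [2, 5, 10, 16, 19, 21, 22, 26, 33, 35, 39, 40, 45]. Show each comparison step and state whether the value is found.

Binary search for 26 in [2, 5, 10, 16, 19, 21, 22, 26, 33, 35, 39, 40, 45]:

lo=0, hi=12, mid=6, arr[mid]=22 -> 22 < 26, search right half
lo=7, hi=12, mid=9, arr[mid]=35 -> 35 > 26, search left half
lo=7, hi=8, mid=7, arr[mid]=26 -> Found target at index 7!

Binary search finds 26 at index 7 after 3 comparisons. The search repeatedly halves the search space by comparing with the middle element.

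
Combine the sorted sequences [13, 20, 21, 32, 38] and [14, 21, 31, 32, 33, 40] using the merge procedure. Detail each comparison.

Merging process:

Compare 13 vs 14: take 13 from left. Merged: [13]
Compare 20 vs 14: take 14 from right. Merged: [13, 14]
Compare 20 vs 21: take 20 from left. Merged: [13, 14, 20]
Compare 21 vs 21: take 21 from left. Merged: [13, 14, 20, 21]
Compare 32 vs 21: take 21 from right. Merged: [13, 14, 20, 21, 21]
Compare 32 vs 31: take 31 from right. Merged: [13, 14, 20, 21, 21, 31]
Compare 32 vs 32: take 32 from left. Merged: [13, 14, 20, 21, 21, 31, 32]
Compare 38 vs 32: take 32 from right. Merged: [13, 14, 20, 21, 21, 31, 32, 32]
Compare 38 vs 33: take 33 from right. Merged: [13, 14, 20, 21, 21, 31, 32, 32, 33]
Compare 38 vs 40: take 38 from left. Merged: [13, 14, 20, 21, 21, 31, 32, 32, 33, 38]
Append remaining from right: [40]. Merged: [13, 14, 20, 21, 21, 31, 32, 32, 33, 38, 40]

Final merged array: [13, 14, 20, 21, 21, 31, 32, 32, 33, 38, 40]
Total comparisons: 10

The merged array is [13, 14, 20, 21, 21, 31, 32, 32, 33, 38, 40], requiring 10 comparisons. The merge step runs in O(n) time where n is the total number of elements.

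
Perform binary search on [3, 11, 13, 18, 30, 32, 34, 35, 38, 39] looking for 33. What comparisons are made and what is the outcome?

Binary search for 33 in [3, 11, 13, 18, 30, 32, 34, 35, 38, 39]:

lo=0, hi=9, mid=4, arr[mid]=30 -> 30 < 33, search right half
lo=5, hi=9, mid=7, arr[mid]=35 -> 35 > 33, search left half
lo=5, hi=6, mid=5, arr[mid]=32 -> 32 < 33, search right half
lo=6, hi=6, mid=6, arr[mid]=34 -> 34 > 33, search left half
lo=6 > hi=5, target 33 not found

Binary search determines that 33 is not in the array after 4 comparisons. The search space was exhausted without finding the target.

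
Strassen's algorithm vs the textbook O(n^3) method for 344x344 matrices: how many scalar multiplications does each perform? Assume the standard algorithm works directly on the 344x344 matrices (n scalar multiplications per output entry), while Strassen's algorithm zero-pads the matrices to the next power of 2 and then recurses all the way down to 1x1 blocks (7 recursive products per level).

Matrix multiplication for 344x344 matrices:

Strassen's algorithm requires power-of-2 dimensions. Pad 344x344 to 512x512 (next power of 2).

Standard algorithm: 344^3 = 40707584 multiplications
Strassen's algorithm: 7^(log2(512)) = 7^9 = 40353607 multiplications
Savings: 40707584 - 40353607 = 353977 multiplications

Standard: 40707584 multiplications (344^3). Strassen: 40353607 multiplications (7^9, after padding to 512x512). Strassen reduces 8 recursive multiplications to 7 at each level.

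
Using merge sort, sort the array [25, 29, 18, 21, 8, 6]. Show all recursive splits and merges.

Merge sort trace:

Split: [25, 29, 18, 21, 8, 6] -> [25, 29, 18] and [21, 8, 6]
  Split: [25, 29, 18] -> [25] and [29, 18]
    Split: [29, 18] -> [29] and [18]
    Merge: [29] + [18] -> [18, 29]
  Merge: [25] + [18, 29] -> [18, 25, 29]
  Split: [21, 8, 6] -> [21] and [8, 6]
    Split: [8, 6] -> [8] and [6]
    Merge: [8] + [6] -> [6, 8]
  Merge: [21] + [6, 8] -> [6, 8, 21]
Merge: [18, 25, 29] + [6, 8, 21] -> [6, 8, 18, 21, 25, 29]

Final sorted array: [6, 8, 18, 21, 25, 29]

The merge sort proceeds by recursively splitting the array and merging sorted halves.
After all merges, the sorted array is [6, 8, 18, 21, 25, 29].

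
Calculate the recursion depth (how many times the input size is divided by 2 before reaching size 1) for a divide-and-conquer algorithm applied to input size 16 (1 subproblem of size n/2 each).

For divide and conquer with division factor 2:

Problem sizes at each level:
Level 0: 16
Level 1: 8
Level 2: 4
Level 3: 2
Level 4: 1

The root is level 0 and the size-1 base case is level 4 (the tree spans levels 0 through 4, i.e. 5 levels counting the root), so the depth is the number of divisions: log_2(16) = 4

The recursion tree depth is log_2(16) = 4. At each level, the problem size is divided by 2, so it takes 4 divisions to reduce to a base case of size 1. The algorithm makes 1 recursive call at each level.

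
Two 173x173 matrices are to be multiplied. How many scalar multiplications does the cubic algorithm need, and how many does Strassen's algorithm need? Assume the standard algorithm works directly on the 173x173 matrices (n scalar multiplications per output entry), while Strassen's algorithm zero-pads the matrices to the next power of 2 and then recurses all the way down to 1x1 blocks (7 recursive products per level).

Matrix multiplication for 173x173 matrices:

Strassen's algorithm requires power-of-2 dimensions. Pad 173x173 to 256x256 (next power of 2).

Standard algorithm: 173^3 = 5177717 multiplications
Strassen's algorithm: 7^(log2(256)) = 7^8 = 5764801 multiplications
Difference: 5177717 - 5764801 = -587084 (Strassen uses MORE here due to padding overhead — for small or just-over-power-of-2 n, padding can outweigh the per-level savings)

Standard: 5177717 multiplications (173^3). Strassen: 5764801 multiplications (7^8, after padding to 256x256). Strassen reduces 8 recursive multiplications to 7 at each level.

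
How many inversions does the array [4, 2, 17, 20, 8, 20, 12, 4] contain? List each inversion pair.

Finding inversions in [4, 2, 17, 20, 8, 20, 12, 4]:

(0, 1): arr[0]=4 > arr[1]=2
(2, 4): arr[2]=17 > arr[4]=8
(2, 6): arr[2]=17 > arr[6]=12
(2, 7): arr[2]=17 > arr[7]=4
(3, 4): arr[3]=20 > arr[4]=8
(3, 6): arr[3]=20 > arr[6]=12
(3, 7): arr[3]=20 > arr[7]=4
(4, 7): arr[4]=8 > arr[7]=4
(5, 6): arr[5]=20 > arr[6]=12
(5, 7): arr[5]=20 > arr[7]=4
(6, 7): arr[6]=12 > arr[7]=4

Total inversions: 11

The array has 11 inversion(s): (0,1), (2,4), (2,6), (2,7), (3,4), (3,6), (3,7), (4,7), (5,6), (5,7), (6,7). Each pair (i,j) satisfies i < j and arr[i] > arr[j].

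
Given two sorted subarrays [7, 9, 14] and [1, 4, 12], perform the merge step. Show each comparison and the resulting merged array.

Merging process:

Compare 7 vs 1: take 1 from right. Merged: [1]
Compare 7 vs 4: take 4 from right. Merged: [1, 4]
Compare 7 vs 12: take 7 from left. Merged: [1, 4, 7]
Compare 9 vs 12: take 9 from left. Merged: [1, 4, 7, 9]
Compare 14 vs 12: take 12 from right. Merged: [1, 4, 7, 9, 12]
Append remaining from left: [14]. Merged: [1, 4, 7, 9, 12, 14]

Final merged array: [1, 4, 7, 9, 12, 14]
Total comparisons: 5

The merged array is [1, 4, 7, 9, 12, 14], requiring 5 comparisons. The merge step runs in O(n) time where n is the total number of elements.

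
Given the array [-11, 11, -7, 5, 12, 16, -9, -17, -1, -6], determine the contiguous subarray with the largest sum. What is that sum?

Using Kadane's algorithm on [-11, 11, -7, 5, 12, 16, -9, -17, -1, -6]:

Scanning through the array:
Position 1 (value 11): max_ending_here = 11, max_so_far = 11
Position 2 (value -7): max_ending_here = 4, max_so_far = 11
Position 3 (value 5): max_ending_here = 9, max_so_far = 11
Position 4 (value 12): max_ending_here = 21, max_so_far = 21
Position 5 (value 16): max_ending_here = 37, max_so_far = 37
Position 6 (value -9): max_ending_here = 28, max_so_far = 37
Position 7 (value -17): max_ending_here = 11, max_so_far = 37
Position 8 (value -1): max_ending_here = 10, max_so_far = 37
Position 9 (value -6): max_ending_here = 4, max_so_far = 37

Maximum subarray: [11, -7, 5, 12, 16]
Maximum sum: 37

The maximum subarray is [11, -7, 5, 12, 16] with sum 37. This subarray runs from index 1 to index 5.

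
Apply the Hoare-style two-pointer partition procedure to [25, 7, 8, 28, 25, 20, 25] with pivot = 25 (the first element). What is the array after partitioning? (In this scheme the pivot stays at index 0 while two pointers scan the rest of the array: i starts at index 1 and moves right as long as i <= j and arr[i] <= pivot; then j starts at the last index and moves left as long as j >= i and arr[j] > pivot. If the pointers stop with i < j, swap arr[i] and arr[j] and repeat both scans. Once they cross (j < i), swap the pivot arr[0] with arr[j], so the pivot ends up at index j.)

Hoare-style two-pointer partition with pivot = 25:

Initial array: [25, 7, 8, 28, 25, 20, 25]

Pointers start at i = 1, j = 6.
i stops at index 3 (arr[3]=28 > 25), j stops at index 6 (arr[6]=25 <= 25): swap arr[3] and arr[6], array becomes [25, 7, 8, 25, 25, 20, 28]
i ends at 6, j ends at 5: the pointers have crossed (j < i), so scanning stops.

Swap pivot arr[0] with arr[5] to place pivot at position 5: [20, 7, 8, 25, 25, 25, 28]
Pivot position: 5

After partitioning with pivot 25, the array becomes [20, 7, 8, 25, 25, 25, 28]. The pivot is placed at index 5. All elements to the left of the pivot are <= 25, and all elements to the right are > 25.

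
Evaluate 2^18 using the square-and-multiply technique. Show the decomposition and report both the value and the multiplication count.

Computing 2^18 by squaring (build up from 2^1; each line after the first costs one multiplication):

2^1 = 2
2^2 = (2^1)^2 = 2^2 = 4
2^4 = (2^2)^2 = 4^2 = 16
2^8 = (2^4)^2 = 16^2 = 256
2^9 = 2 * 2^8 = 2 * 256 = 512
2^18 = (2^9)^2 = 512^2 = 262144

Result: 262144
Multiplications needed: 5 (5 lines after 2^1)

2^18 = 262144. Using exponentiation by squaring, this requires 5 multiplications. The key idea: if the exponent is even, square the half-power; if odd, multiply by the base once.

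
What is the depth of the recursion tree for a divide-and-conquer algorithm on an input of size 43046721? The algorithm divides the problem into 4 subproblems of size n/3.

For divide and conquer with division factor 3:

Problem sizes at each level:
Level 0: 43046721
Level 1: 14348907
Level 2: 4782969
Level 3: 1594323
Level 4: 531441
Level 5: 177147
Level 6: 59049
Level 7: 19683
Level 8: 6561
Level 9: 2187
Level 10: 729
Level 11: 243
Level 12: 81
Level 13: 27
Level 14: 9
Level 15: 3
Level 16: 1

The root is level 0 and the size-1 base case is level 16 (the tree spans levels 0 through 16, i.e. 17 levels counting the root), so the depth is the number of divisions: log_3(43046721) = 16

The recursion tree depth is log_3(43046721) = 16. At each level, the problem size is divided by 3, so it takes 16 divisions to reduce to a base case of size 1. The algorithm makes 4 recursive calls at each level.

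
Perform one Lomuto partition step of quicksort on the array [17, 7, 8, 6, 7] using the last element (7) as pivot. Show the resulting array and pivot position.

Lomuto partition with pivot = 7:

Initial array: [17, 7, 8, 6, 7]

arr[0]=17 > 7: no swap
arr[1]=7 <= 7: swap with position 0, array becomes [7, 17, 8, 6, 7]
arr[2]=8 > 7: no swap
arr[3]=6 <= 7: swap with position 1, array becomes [7, 6, 8, 17, 7]

Place pivot at position 2: [7, 6, 7, 17, 8]
Pivot position: 2

After partitioning with pivot 7, the array becomes [7, 6, 7, 17, 8]. The pivot is placed at index 2. All elements to the left of the pivot are <= 7, and all elements to the right are > 7.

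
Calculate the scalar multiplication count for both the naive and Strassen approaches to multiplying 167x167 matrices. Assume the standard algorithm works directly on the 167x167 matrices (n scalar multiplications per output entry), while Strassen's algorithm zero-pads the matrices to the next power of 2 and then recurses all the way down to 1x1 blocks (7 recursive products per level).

Matrix multiplication for 167x167 matrices:

Strassen's algorithm requires power-of-2 dimensions. Pad 167x167 to 256x256 (next power of 2).

Standard algorithm: 167^3 = 4657463 multiplications
Strassen's algorithm: 7^(log2(256)) = 7^8 = 5764801 multiplications
Difference: 4657463 - 5764801 = -1107338 (Strassen uses MORE here due to padding overhead — for small or just-over-power-of-2 n, padding can outweigh the per-level savings)

Standard: 4657463 multiplications (167^3). Strassen: 5764801 multiplications (7^8, after padding to 256x256). Strassen reduces 8 recursive multiplications to 7 at each level.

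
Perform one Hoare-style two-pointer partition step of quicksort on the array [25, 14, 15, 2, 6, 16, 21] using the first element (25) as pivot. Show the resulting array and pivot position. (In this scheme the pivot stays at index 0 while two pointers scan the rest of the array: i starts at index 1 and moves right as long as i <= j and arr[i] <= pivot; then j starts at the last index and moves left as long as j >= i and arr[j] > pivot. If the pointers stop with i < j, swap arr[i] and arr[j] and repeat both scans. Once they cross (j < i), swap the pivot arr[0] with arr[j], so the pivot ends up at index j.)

Hoare-style two-pointer partition with pivot = 25:

Initial array: [25, 14, 15, 2, 6, 16, 21]

Pointers start at i = 1, j = 6.
i ends at 7, j ends at 6: the pointers have crossed (j < i), so scanning stops.

Swap pivot arr[0] with arr[6] to place pivot at position 6: [21, 14, 15, 2, 6, 16, 25]
Pivot position: 6

After partitioning with pivot 25, the array becomes [21, 14, 15, 2, 6, 16, 25]. The pivot is placed at index 6. All elements to the left of the pivot are <= 25, and all elements to the right are > 25.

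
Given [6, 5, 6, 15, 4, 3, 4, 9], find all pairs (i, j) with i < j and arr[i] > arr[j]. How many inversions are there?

Finding inversions in [6, 5, 6, 15, 4, 3, 4, 9]:

(0, 1): arr[0]=6 > arr[1]=5
(0, 4): arr[0]=6 > arr[4]=4
(0, 5): arr[0]=6 > arr[5]=3
(0, 6): arr[0]=6 > arr[6]=4
(1, 4): arr[1]=5 > arr[4]=4
(1, 5): arr[1]=5 > arr[5]=3
(1, 6): arr[1]=5 > arr[6]=4
(2, 4): arr[2]=6 > arr[4]=4
(2, 5): arr[2]=6 > arr[5]=3
(2, 6): arr[2]=6 > arr[6]=4
(3, 4): arr[3]=15 > arr[4]=4
(3, 5): arr[3]=15 > arr[5]=3
(3, 6): arr[3]=15 > arr[6]=4
(3, 7): arr[3]=15 > arr[7]=9
(4, 5): arr[4]=4 > arr[5]=3

Total inversions: 15

The array has 15 inversion(s): (0,1), (0,4), (0,5), (0,6), (1,4), (1,5), (1,6), (2,4), (2,5), (2,6), (3,4), (3,5), (3,6), (3,7), (4,5). Each pair (i,j) satisfies i < j and arr[i] > arr[j].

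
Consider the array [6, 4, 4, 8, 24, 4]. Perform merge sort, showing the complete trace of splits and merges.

Merge sort trace:

Split: [6, 4, 4, 8, 24, 4] -> [6, 4, 4] and [8, 24, 4]
  Split: [6, 4, 4] -> [6] and [4, 4]
    Split: [4, 4] -> [4] and [4]
    Merge: [4] + [4] -> [4, 4]
  Merge: [6] + [4, 4] -> [4, 4, 6]
  Split: [8, 24, 4] -> [8] and [24, 4]
    Split: [24, 4] -> [24] and [4]
    Merge: [24] + [4] -> [4, 24]
  Merge: [8] + [4, 24] -> [4, 8, 24]
Merge: [4, 4, 6] + [4, 8, 24] -> [4, 4, 4, 6, 8, 24]

Final sorted array: [4, 4, 4, 6, 8, 24]

The merge sort proceeds by recursively splitting the array and merging sorted halves.
After all merges, the sorted array is [4, 4, 4, 6, 8, 24].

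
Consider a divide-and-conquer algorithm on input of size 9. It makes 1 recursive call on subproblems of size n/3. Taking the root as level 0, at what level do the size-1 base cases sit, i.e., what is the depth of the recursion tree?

For divide and conquer with division factor 3:

Problem sizes at each level:
Level 0: 9
Level 1: 3
Level 2: 1

The root is level 0 and the size-1 base case is level 2 (the tree spans levels 0 through 2, i.e. 3 levels counting the root), so the depth is the number of divisions: log_3(9) = 2

The recursion tree depth is log_3(9) = 2. At each level, the problem size is divided by 3, so it takes 2 divisions to reduce to a base case of size 1. The algorithm makes 1 recursive call at each level.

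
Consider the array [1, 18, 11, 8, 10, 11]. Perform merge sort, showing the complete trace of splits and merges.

Merge sort trace:

Split: [1, 18, 11, 8, 10, 11] -> [1, 18, 11] and [8, 10, 11]
  Split: [1, 18, 11] -> [1] and [18, 11]
    Split: [18, 11] -> [18] and [11]
    Merge: [18] + [11] -> [11, 18]
  Merge: [1] + [11, 18] -> [1, 11, 18]
  Split: [8, 10, 11] -> [8] and [10, 11]
    Split: [10, 11] -> [10] and [11]
    Merge: [10] + [11] -> [10, 11]
  Merge: [8] + [10, 11] -> [8, 10, 11]
Merge: [1, 11, 18] + [8, 10, 11] -> [1, 8, 10, 11, 11, 18]

Final sorted array: [1, 8, 10, 11, 11, 18]

The merge sort proceeds by recursively splitting the array and merging sorted halves.
After all merges, the sorted array is [1, 8, 10, 11, 11, 18].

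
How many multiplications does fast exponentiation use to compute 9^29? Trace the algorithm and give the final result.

Computing 9^29 by squaring (build up from 9^1; each line after the first costs one multiplication):

9^1 = 9
9^2 = (9^1)^2 = 9^2 = 81
9^3 = 9 * 9^2 = 9 * 81 = 729
9^6 = (9^3)^2 = 729^2 = 531441
9^7 = 9 * 9^6 = 9 * 531441 = 4782969
9^14 = (9^7)^2 = 4782969^2 = 22876792454961
9^28 = (9^14)^2 = 22876792454961^2 = 523347633027360537213511521
9^29 = 9 * 9^28 = 9 * 523347633027360537213511521 = 4710128697246244834921603689

Result: 4710128697246244834921603689
Multiplications needed: 7 (7 lines after 9^1)

9^29 = 4710128697246244834921603689. Using exponentiation by squaring, this requires 7 multiplications. The key idea: if the exponent is even, square the half-power; if odd, multiply by the base once.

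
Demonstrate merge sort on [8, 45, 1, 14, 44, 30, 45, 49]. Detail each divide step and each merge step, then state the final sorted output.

Merge sort trace:

Split: [8, 45, 1, 14, 44, 30, 45, 49] -> [8, 45, 1, 14] and [44, 30, 45, 49]
  Split: [8, 45, 1, 14] -> [8, 45] and [1, 14]
    Split: [8, 45] -> [8] and [45]
    Merge: [8] + [45] -> [8, 45]
    Split: [1, 14] -> [1] and [14]
    Merge: [1] + [14] -> [1, 14]
  Merge: [8, 45] + [1, 14] -> [1, 8, 14, 45]
  Split: [44, 30, 45, 49] -> [44, 30] and [45, 49]
    Split: [44, 30] -> [44] and [30]
    Merge: [44] + [30] -> [30, 44]
    Split: [45, 49] -> [45] and [49]
    Merge: [45] + [49] -> [45, 49]
  Merge: [30, 44] + [45, 49] -> [30, 44, 45, 49]
Merge: [1, 8, 14, 45] + [30, 44, 45, 49] -> [1, 8, 14, 30, 44, 45, 45, 49]

Final sorted array: [1, 8, 14, 30, 44, 45, 45, 49]

The merge sort proceeds by recursively splitting the array and merging sorted halves.
After all merges, the sorted array is [1, 8, 14, 30, 44, 45, 45, 49].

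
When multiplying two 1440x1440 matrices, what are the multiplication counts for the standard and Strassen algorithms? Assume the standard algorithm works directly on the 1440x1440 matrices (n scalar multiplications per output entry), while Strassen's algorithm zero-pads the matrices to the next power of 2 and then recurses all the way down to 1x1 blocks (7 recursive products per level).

Matrix multiplication for 1440x1440 matrices:

Strassen's algorithm requires power-of-2 dimensions. Pad 1440x1440 to 2048x2048 (next power of 2).

Standard algorithm: 1440^3 = 2985984000 multiplications
Strassen's algorithm: 7^(log2(2048)) = 7^11 = 1977326743 multiplications
Savings: 2985984000 - 1977326743 = 1008657257 multiplications

Standard: 2985984000 multiplications (1440^3). Strassen: 1977326743 multiplications (7^11, after padding to 2048x2048). Strassen reduces 8 recursive multiplications to 7 at each level.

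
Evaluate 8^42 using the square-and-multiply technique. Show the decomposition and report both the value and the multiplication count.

Computing 8^42 by squaring (build up from 8^1; each line after the first costs one multiplication):

8^1 = 8
8^2 = (8^1)^2 = 8^2 = 64
8^4 = (8^2)^2 = 64^2 = 4096
8^5 = 8 * 8^4 = 8 * 4096 = 32768
8^10 = (8^5)^2 = 32768^2 = 1073741824
8^20 = (8^10)^2 = 1073741824^2 = 1152921504606846976
8^21 = 8 * 8^20 = 8 * 1152921504606846976 = 9223372036854775808
8^42 = (8^21)^2 = 9223372036854775808^2 = 85070591730234615865843651857942052864

Result: 85070591730234615865843651857942052864
Multiplications needed: 7 (7 lines after 8^1)

8^42 = 85070591730234615865843651857942052864. Using exponentiation by squaring, this requires 7 multiplications. The key idea: if the exponent is even, square the half-power; if odd, multiply by the base once.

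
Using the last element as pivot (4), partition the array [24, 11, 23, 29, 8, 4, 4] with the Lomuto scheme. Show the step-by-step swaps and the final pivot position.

Lomuto partition with pivot = 4:

Initial array: [24, 11, 23, 29, 8, 4, 4]

arr[0]=24 > 4: no swap
arr[1]=11 > 4: no swap
arr[2]=23 > 4: no swap
arr[3]=29 > 4: no swap
arr[4]=8 > 4: no swap
arr[5]=4 <= 4: swap with position 0, array becomes [4, 11, 23, 29, 8, 24, 4]

Place pivot at position 1: [4, 4, 23, 29, 8, 24, 11]
Pivot position: 1

After partitioning with pivot 4, the array becomes [4, 4, 23, 29, 8, 24, 11]. The pivot is placed at index 1. All elements to the left of the pivot are <= 4, and all elements to the right are > 4.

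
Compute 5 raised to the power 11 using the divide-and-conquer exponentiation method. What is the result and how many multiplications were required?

Computing 5^11 by squaring (build up from 5^1; each line after the first costs one multiplication):

5^1 = 5
5^2 = (5^1)^2 = 5^2 = 25
5^4 = (5^2)^2 = 25^2 = 625
5^5 = 5 * 5^4 = 5 * 625 = 3125
5^10 = (5^5)^2 = 3125^2 = 9765625
5^11 = 5 * 5^10 = 5 * 9765625 = 48828125

Result: 48828125
Multiplications needed: 5 (5 lines after 5^1)

5^11 = 48828125. Using exponentiation by squaring, this requires 5 multiplications. The key idea: if the exponent is even, square the half-power; if odd, multiply by the base once.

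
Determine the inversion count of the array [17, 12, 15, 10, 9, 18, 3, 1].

Finding inversions in [17, 12, 15, 10, 9, 18, 3, 1]:

(0, 1): arr[0]=17 > arr[1]=12
(0, 2): arr[0]=17 > arr[2]=15
(0, 3): arr[0]=17 > arr[3]=10
(0, 4): arr[0]=17 > arr[4]=9
(0, 6): arr[0]=17 > arr[6]=3
(0, 7): arr[0]=17 > arr[7]=1
(1, 3): arr[1]=12 > arr[3]=10
(1, 4): arr[1]=12 > arr[4]=9
(1, 6): arr[1]=12 > arr[6]=3
(1, 7): arr[1]=12 > arr[7]=1
(2, 3): arr[2]=15 > arr[3]=10
(2, 4): arr[2]=15 > arr[4]=9
(2, 6): arr[2]=15 > arr[6]=3
(2, 7): arr[2]=15 > arr[7]=1
(3, 4): arr[3]=10 > arr[4]=9
(3, 6): arr[3]=10 > arr[6]=3
(3, 7): arr[3]=10 > arr[7]=1
(4, 6): arr[4]=9 > arr[6]=3
(4, 7): arr[4]=9 > arr[7]=1
(5, 6): arr[5]=18 > arr[6]=3
(5, 7): arr[5]=18 > arr[7]=1
(6, 7): arr[6]=3 > arr[7]=1

Total inversions: 22

The array has 22 inversion(s): (0,1), (0,2), (0,3), (0,4), (0,6), (0,7), (1,3), (1,4), (1,6), (1,7), (2,3), (2,4), (2,6), (2,7), (3,4), (3,6), (3,7), (4,6), (4,7), (5,6), (5,7), (6,7). Each pair (i,j) satisfies i < j and arr[i] > arr[j].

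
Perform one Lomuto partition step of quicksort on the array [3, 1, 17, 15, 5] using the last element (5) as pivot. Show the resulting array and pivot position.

Lomuto partition with pivot = 5:

Initial array: [3, 1, 17, 15, 5]

arr[0]=3 <= 5: swap with position 0, array becomes [3, 1, 17, 15, 5]
arr[1]=1 <= 5: swap with position 1, array becomes [3, 1, 17, 15, 5]
arr[2]=17 > 5: no swap
arr[3]=15 > 5: no swap

Place pivot at position 2: [3, 1, 5, 15, 17]
Pivot position: 2

After partitioning with pivot 5, the array becomes [3, 1, 5, 15, 17]. The pivot is placed at index 2. All elements to the left of the pivot are <= 5, and all elements to the right are > 5.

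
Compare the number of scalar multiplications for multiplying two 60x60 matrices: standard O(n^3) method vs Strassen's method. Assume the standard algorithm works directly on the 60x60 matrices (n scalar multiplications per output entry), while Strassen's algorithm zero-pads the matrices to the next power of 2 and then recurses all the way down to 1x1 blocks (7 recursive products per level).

Matrix multiplication for 60x60 matrices:

Strassen's algorithm requires power-of-2 dimensions. Pad 60x60 to 64x64 (next power of 2).

Standard algorithm: 60^3 = 216000 multiplications
Strassen's algorithm: 7^(log2(64)) = 7^6 = 117649 multiplications
Savings: 216000 - 117649 = 98351 multiplications

Standard: 216000 multiplications (60^3). Strassen: 117649 multiplications (7^6, after padding to 64x64). Strassen reduces 8 recursive multiplications to 7 at each level.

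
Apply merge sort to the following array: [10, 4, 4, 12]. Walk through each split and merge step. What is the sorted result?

Merge sort trace:

Split: [10, 4, 4, 12] -> [10, 4] and [4, 12]
  Split: [10, 4] -> [10] and [4]
  Merge: [10] + [4] -> [4, 10]
  Split: [4, 12] -> [4] and [12]
  Merge: [4] + [12] -> [4, 12]
Merge: [4, 10] + [4, 12] -> [4, 4, 10, 12]

Final sorted array: [4, 4, 10, 12]

The merge sort proceeds by recursively splitting the array and merging sorted halves.
After all merges, the sorted array is [4, 4, 10, 12].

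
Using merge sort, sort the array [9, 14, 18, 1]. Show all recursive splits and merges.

Merge sort trace:

Split: [9, 14, 18, 1] -> [9, 14] and [18, 1]
  Split: [9, 14] -> [9] and [14]
  Merge: [9] + [14] -> [9, 14]
  Split: [18, 1] -> [18] and [1]
  Merge: [18] + [1] -> [1, 18]
Merge: [9, 14] + [1, 18] -> [1, 9, 14, 18]

Final sorted array: [1, 9, 14, 18]

The merge sort proceeds by recursively splitting the array and merging sorted halves.
After all merges, the sorted array is [1, 9, 14, 18].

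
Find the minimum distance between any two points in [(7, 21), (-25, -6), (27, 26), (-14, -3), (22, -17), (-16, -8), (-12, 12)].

Computing all pairwise distances among 7 points:

d((7, 21), (-25, -6)) = 41.8688
d((7, 21), (27, 26)) = 20.6155
d((7, 21), (-14, -3)) = 31.8904
d((7, 21), (22, -17)) = 40.8534
d((7, 21), (-16, -8)) = 37.0135
d((7, 21), (-12, 12)) = 21.0238
d((-25, -6), (27, 26)) = 61.0574
d((-25, -6), (-14, -3)) = 11.4018
d((-25, -6), (22, -17)) = 48.2701
d((-25, -6), (-16, -8)) = 9.2195
d((-25, -6), (-12, 12)) = 22.2036
d((27, 26), (-14, -3)) = 50.2195
d((27, 26), (22, -17)) = 43.2897
d((27, 26), (-16, -8)) = 54.8179
d((27, 26), (-12, 12)) = 41.4367
d((-14, -3), (22, -17)) = 38.6264
d((-14, -3), (-16, -8)) = 5.3852 <-- minimum
d((-14, -3), (-12, 12)) = 15.1327
d((22, -17), (-16, -8)) = 39.0512
d((22, -17), (-12, 12)) = 44.6878
d((-16, -8), (-12, 12)) = 20.3961

Closest pair: (-14, -3) and (-16, -8) with distance 5.3852

The closest pair is (-14, -3) and (-16, -8) with Euclidean distance 5.3852. For 7 points, brute-force pairwise comparison is shown above. For large n, the divide-and-conquer algorithm (sort by x, recurse on halves, check the dividing strip) achieves O(n log n).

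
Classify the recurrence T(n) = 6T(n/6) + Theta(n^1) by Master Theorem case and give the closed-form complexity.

Master Theorem for T(n) = 6T(n/6) + O(n^1):

a = 6, b = 6, c = 1
log_b(a) = log_6(6) = 1.0000

Case 2: c = 1 = log_6(6) = 1.0000
T(n) = O(n^1 log n) = O(n log n)

For T(n) = 6T(n/6) + O(n^1): log_6(6) = 1.0000. This is Case 2 of the Master Theorem (c = log_b(a), equal work at all levels), giving O(n log n).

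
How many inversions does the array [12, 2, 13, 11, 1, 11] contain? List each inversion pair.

Finding inversions in [12, 2, 13, 11, 1, 11]:

(0, 1): arr[0]=12 > arr[1]=2
(0, 3): arr[0]=12 > arr[3]=11
(0, 4): arr[0]=12 > arr[4]=1
(0, 5): arr[0]=12 > arr[5]=11
(1, 4): arr[1]=2 > arr[4]=1
(2, 3): arr[2]=13 > arr[3]=11
(2, 4): arr[2]=13 > arr[4]=1
(2, 5): arr[2]=13 > arr[5]=11
(3, 4): arr[3]=11 > arr[4]=1

Total inversions: 9

The array has 9 inversion(s): (0,1), (0,3), (0,4), (0,5), (1,4), (2,3), (2,4), (2,5), (3,4). Each pair (i,j) satisfies i < j and arr[i] > arr[j].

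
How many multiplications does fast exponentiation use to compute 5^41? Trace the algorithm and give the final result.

Computing 5^41 by squaring (build up from 5^1; each line after the first costs one multiplication):

5^1 = 5
5^2 = (5^1)^2 = 5^2 = 25
5^4 = (5^2)^2 = 25^2 = 625
5^5 = 5 * 5^4 = 5 * 625 = 3125
5^10 = (5^5)^2 = 3125^2 = 9765625
5^20 = (5^10)^2 = 9765625^2 = 95367431640625
5^40 = (5^20)^2 = 95367431640625^2 = 9094947017729282379150390625
5^41 = 5 * 5^40 = 5 * 9094947017729282379150390625 = 45474735088646411895751953125

Result: 45474735088646411895751953125
Multiplications needed: 7 (7 lines after 5^1)

5^41 = 45474735088646411895751953125. Using exponentiation by squaring, this requires 7 multiplications. The key idea: if the exponent is even, square the half-power; if odd, multiply by the base once.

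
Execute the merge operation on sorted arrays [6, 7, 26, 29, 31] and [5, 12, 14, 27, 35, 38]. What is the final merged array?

Merging process:

Compare 6 vs 5: take 5 from right. Merged: [5]
Compare 6 vs 12: take 6 from left. Merged: [5, 6]
Compare 7 vs 12: take 7 from left. Merged: [5, 6, 7]
Compare 26 vs 12: take 12 from right. Merged: [5, 6, 7, 12]
Compare 26 vs 14: take 14 from right. Merged: [5, 6, 7, 12, 14]
Compare 26 vs 27: take 26 from left. Merged: [5, 6, 7, 12, 14, 26]
Compare 29 vs 27: take 27 from right. Merged: [5, 6, 7, 12, 14, 26, 27]
Compare 29 vs 35: take 29 from left. Merged: [5, 6, 7, 12, 14, 26, 27, 29]
Compare 31 vs 35: take 31 from left. Merged: [5, 6, 7, 12, 14, 26, 27, 29, 31]
Append remaining from right: [35, 38]. Merged: [5, 6, 7, 12, 14, 26, 27, 29, 31, 35, 38]

Final merged array: [5, 6, 7, 12, 14, 26, 27, 29, 31, 35, 38]
Total comparisons: 9

The merged array is [5, 6, 7, 12, 14, 26, 27, 29, 31, 35, 38], requiring 9 comparisons. The merge step runs in O(n) time where n is the total number of elements.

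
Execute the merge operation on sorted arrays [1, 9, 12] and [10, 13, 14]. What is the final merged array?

Merging process:

Compare 1 vs 10: take 1 from left. Merged: [1]
Compare 9 vs 10: take 9 from left. Merged: [1, 9]
Compare 12 vs 10: take 10 from right. Merged: [1, 9, 10]
Compare 12 vs 13: take 12 from left. Merged: [1, 9, 10, 12]
Append remaining from right: [13, 14]. Merged: [1, 9, 10, 12, 13, 14]

Final merged array: [1, 9, 10, 12, 13, 14]
Total comparisons: 4

The merged array is [1, 9, 10, 12, 13, 14], requiring 4 comparisons. The merge step runs in O(n) time where n is the total number of elements.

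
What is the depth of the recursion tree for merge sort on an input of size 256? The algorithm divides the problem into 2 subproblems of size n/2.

For divide and conquer with division factor 2:

Problem sizes at each level:
Level 0: 256
Level 1: 128
Level 2: 64
Level 3: 32
Level 4: 16
Level 5: 8
Level 6: 4
Level 7: 2
Level 8: 1

The root is level 0 and the size-1 base case is level 8 (the tree spans levels 0 through 8, i.e. 9 levels counting the root), so the depth is the number of divisions: log_2(256) = 8

The recursion tree depth is log_2(256) = 8. At each level, the problem size is divided by 2, so it takes 8 divisions to reduce to a base case of size 1. The algorithm makes 2 recursive calls at each level.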